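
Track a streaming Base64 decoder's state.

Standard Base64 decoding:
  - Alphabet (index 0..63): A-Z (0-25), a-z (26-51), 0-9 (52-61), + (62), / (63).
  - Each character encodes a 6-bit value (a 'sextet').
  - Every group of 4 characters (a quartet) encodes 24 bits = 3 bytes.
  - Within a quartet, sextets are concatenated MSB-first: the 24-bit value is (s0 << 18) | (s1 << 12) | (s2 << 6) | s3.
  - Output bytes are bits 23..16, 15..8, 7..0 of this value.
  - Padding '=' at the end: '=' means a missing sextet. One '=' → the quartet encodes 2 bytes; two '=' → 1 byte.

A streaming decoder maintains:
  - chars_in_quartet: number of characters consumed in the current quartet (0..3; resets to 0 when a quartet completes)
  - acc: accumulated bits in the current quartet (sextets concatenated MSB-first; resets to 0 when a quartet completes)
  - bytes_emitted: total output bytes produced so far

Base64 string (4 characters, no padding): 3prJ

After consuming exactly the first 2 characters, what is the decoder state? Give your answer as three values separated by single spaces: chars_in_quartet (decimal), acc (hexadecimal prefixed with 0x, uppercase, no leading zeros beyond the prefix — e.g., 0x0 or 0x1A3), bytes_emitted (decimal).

Answer: 2 0xDE9 0

Derivation:
After char 0 ('3'=55): chars_in_quartet=1 acc=0x37 bytes_emitted=0
After char 1 ('p'=41): chars_in_quartet=2 acc=0xDE9 bytes_emitted=0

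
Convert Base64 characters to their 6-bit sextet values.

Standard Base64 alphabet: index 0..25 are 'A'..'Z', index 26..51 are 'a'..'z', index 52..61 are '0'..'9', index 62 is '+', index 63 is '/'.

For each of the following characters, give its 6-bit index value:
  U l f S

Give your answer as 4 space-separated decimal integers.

'U': A..Z range, ord('U') − ord('A') = 20
'l': a..z range, 26 + ord('l') − ord('a') = 37
'f': a..z range, 26 + ord('f') − ord('a') = 31
'S': A..Z range, ord('S') − ord('A') = 18

Answer: 20 37 31 18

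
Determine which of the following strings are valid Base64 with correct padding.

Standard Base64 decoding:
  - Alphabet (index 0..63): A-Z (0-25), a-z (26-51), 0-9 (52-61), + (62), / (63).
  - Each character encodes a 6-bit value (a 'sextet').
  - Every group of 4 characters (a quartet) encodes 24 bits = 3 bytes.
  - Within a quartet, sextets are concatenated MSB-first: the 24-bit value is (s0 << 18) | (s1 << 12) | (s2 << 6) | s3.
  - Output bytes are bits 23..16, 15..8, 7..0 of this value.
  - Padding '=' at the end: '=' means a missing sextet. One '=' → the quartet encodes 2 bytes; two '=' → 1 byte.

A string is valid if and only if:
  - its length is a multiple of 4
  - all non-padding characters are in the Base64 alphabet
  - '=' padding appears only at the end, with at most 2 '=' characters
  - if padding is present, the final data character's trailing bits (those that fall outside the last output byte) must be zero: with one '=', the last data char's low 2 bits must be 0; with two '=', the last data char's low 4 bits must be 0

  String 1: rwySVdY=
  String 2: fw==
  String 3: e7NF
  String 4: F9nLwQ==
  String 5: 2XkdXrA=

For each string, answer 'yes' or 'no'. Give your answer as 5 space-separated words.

String 1: 'rwySVdY=' → valid
String 2: 'fw==' → valid
String 3: 'e7NF' → valid
String 4: 'F9nLwQ==' → valid
String 5: '2XkdXrA=' → valid

Answer: yes yes yes yes yes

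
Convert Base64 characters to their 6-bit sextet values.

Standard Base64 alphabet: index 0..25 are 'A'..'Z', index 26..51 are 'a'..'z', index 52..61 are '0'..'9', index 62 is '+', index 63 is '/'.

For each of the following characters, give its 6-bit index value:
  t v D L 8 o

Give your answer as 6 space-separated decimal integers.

't': a..z range, 26 + ord('t') − ord('a') = 45
'v': a..z range, 26 + ord('v') − ord('a') = 47
'D': A..Z range, ord('D') − ord('A') = 3
'L': A..Z range, ord('L') − ord('A') = 11
'8': 0..9 range, 52 + ord('8') − ord('0') = 60
'o': a..z range, 26 + ord('o') − ord('a') = 40

Answer: 45 47 3 11 60 40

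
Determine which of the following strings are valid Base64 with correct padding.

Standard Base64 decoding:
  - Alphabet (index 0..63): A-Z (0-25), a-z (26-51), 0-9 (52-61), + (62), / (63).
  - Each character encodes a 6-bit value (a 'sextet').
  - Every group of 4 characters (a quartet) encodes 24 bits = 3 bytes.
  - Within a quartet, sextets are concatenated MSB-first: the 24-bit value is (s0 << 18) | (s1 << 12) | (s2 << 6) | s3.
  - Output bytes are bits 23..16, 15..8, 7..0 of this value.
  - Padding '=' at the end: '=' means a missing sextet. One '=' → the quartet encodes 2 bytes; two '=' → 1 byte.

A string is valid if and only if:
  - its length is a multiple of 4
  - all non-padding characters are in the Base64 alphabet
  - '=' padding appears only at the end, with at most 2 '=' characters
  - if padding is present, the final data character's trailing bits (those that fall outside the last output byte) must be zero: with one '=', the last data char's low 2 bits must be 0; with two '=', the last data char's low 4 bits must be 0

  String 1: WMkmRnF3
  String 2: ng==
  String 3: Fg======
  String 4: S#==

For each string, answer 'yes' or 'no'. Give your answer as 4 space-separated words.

Answer: yes yes no no

Derivation:
String 1: 'WMkmRnF3' → valid
String 2: 'ng==' → valid
String 3: 'Fg======' → invalid (6 pad chars (max 2))
String 4: 'S#==' → invalid (bad char(s): ['#'])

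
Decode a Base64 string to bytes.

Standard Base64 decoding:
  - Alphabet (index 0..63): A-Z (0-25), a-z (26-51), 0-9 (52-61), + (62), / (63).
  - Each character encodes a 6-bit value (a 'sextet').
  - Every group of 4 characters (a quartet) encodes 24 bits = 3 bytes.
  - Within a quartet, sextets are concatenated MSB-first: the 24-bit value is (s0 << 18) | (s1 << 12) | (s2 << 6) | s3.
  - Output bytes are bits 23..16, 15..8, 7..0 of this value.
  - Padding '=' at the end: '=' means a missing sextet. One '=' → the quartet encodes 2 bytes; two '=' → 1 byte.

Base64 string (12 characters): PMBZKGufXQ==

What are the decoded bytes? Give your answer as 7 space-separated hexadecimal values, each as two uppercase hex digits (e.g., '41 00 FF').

Answer: 3C C0 59 28 6B 9F 5D

Derivation:
After char 0 ('P'=15): chars_in_quartet=1 acc=0xF bytes_emitted=0
After char 1 ('M'=12): chars_in_quartet=2 acc=0x3CC bytes_emitted=0
After char 2 ('B'=1): chars_in_quartet=3 acc=0xF301 bytes_emitted=0
After char 3 ('Z'=25): chars_in_quartet=4 acc=0x3CC059 -> emit 3C C0 59, reset; bytes_emitted=3
After char 4 ('K'=10): chars_in_quartet=1 acc=0xA bytes_emitted=3
After char 5 ('G'=6): chars_in_quartet=2 acc=0x286 bytes_emitted=3
After char 6 ('u'=46): chars_in_quartet=3 acc=0xA1AE bytes_emitted=3
After char 7 ('f'=31): chars_in_quartet=4 acc=0x286B9F -> emit 28 6B 9F, reset; bytes_emitted=6
After char 8 ('X'=23): chars_in_quartet=1 acc=0x17 bytes_emitted=6
After char 9 ('Q'=16): chars_in_quartet=2 acc=0x5D0 bytes_emitted=6
Padding '==': partial quartet acc=0x5D0 -> emit 5D; bytes_emitted=7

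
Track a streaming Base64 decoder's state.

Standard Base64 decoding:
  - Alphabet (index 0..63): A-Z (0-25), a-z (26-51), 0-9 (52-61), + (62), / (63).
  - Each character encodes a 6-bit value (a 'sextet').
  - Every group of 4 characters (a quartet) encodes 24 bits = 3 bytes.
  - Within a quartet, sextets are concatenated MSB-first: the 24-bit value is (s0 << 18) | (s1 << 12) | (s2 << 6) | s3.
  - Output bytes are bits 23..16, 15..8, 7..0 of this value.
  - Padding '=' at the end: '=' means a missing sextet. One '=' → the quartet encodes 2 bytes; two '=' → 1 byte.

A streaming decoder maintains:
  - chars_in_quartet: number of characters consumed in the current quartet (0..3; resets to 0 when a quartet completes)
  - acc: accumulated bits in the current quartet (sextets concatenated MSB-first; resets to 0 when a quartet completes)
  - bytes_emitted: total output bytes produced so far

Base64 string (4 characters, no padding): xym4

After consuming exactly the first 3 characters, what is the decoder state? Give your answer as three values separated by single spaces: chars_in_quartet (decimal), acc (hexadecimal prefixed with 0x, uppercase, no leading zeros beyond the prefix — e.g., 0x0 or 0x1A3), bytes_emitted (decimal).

Answer: 3 0x31CA6 0

Derivation:
After char 0 ('x'=49): chars_in_quartet=1 acc=0x31 bytes_emitted=0
After char 1 ('y'=50): chars_in_quartet=2 acc=0xC72 bytes_emitted=0
After char 2 ('m'=38): chars_in_quartet=3 acc=0x31CA6 bytes_emitted=0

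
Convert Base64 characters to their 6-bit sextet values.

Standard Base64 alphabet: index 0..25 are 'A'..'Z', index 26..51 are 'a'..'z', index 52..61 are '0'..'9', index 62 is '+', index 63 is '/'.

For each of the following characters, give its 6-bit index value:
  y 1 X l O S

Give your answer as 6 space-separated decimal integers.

Answer: 50 53 23 37 14 18

Derivation:
'y': a..z range, 26 + ord('y') − ord('a') = 50
'1': 0..9 range, 52 + ord('1') − ord('0') = 53
'X': A..Z range, ord('X') − ord('A') = 23
'l': a..z range, 26 + ord('l') − ord('a') = 37
'O': A..Z range, ord('O') − ord('A') = 14
'S': A..Z range, ord('S') − ord('A') = 18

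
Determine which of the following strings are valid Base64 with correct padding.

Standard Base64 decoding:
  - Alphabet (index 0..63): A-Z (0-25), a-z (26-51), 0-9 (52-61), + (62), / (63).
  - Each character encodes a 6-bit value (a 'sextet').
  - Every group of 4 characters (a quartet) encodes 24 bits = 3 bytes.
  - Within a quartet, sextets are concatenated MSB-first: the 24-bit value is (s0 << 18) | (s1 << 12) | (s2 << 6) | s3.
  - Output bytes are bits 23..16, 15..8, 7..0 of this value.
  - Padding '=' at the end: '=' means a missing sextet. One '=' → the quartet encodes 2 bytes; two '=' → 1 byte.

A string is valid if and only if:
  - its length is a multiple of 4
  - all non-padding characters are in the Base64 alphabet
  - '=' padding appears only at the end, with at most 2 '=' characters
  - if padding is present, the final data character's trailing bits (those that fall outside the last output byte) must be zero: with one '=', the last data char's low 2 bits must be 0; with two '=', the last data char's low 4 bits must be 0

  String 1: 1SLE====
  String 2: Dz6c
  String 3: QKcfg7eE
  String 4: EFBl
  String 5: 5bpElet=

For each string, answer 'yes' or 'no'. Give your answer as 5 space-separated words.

Answer: no yes yes yes no

Derivation:
String 1: '1SLE====' → invalid (4 pad chars (max 2))
String 2: 'Dz6c' → valid
String 3: 'QKcfg7eE' → valid
String 4: 'EFBl' → valid
String 5: '5bpElet=' → invalid (bad trailing bits)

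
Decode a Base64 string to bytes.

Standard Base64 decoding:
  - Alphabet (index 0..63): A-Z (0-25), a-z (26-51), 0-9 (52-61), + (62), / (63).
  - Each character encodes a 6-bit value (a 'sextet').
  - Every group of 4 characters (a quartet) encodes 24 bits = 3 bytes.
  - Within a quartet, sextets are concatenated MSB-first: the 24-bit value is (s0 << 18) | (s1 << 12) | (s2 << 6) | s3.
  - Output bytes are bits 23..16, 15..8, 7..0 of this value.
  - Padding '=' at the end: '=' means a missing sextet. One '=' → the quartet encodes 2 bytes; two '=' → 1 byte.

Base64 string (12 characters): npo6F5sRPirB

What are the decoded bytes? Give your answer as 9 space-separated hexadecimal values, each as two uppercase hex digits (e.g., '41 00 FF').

Answer: 9E 9A 3A 17 9B 11 3E 2A C1

Derivation:
After char 0 ('n'=39): chars_in_quartet=1 acc=0x27 bytes_emitted=0
After char 1 ('p'=41): chars_in_quartet=2 acc=0x9E9 bytes_emitted=0
After char 2 ('o'=40): chars_in_quartet=3 acc=0x27A68 bytes_emitted=0
After char 3 ('6'=58): chars_in_quartet=4 acc=0x9E9A3A -> emit 9E 9A 3A, reset; bytes_emitted=3
After char 4 ('F'=5): chars_in_quartet=1 acc=0x5 bytes_emitted=3
After char 5 ('5'=57): chars_in_quartet=2 acc=0x179 bytes_emitted=3
After char 6 ('s'=44): chars_in_quartet=3 acc=0x5E6C bytes_emitted=3
After char 7 ('R'=17): chars_in_quartet=4 acc=0x179B11 -> emit 17 9B 11, reset; bytes_emitted=6
After char 8 ('P'=15): chars_in_quartet=1 acc=0xF bytes_emitted=6
After char 9 ('i'=34): chars_in_quartet=2 acc=0x3E2 bytes_emitted=6
After char 10 ('r'=43): chars_in_quartet=3 acc=0xF8AB bytes_emitted=6
After char 11 ('B'=1): chars_in_quartet=4 acc=0x3E2AC1 -> emit 3E 2A C1, reset; bytes_emitted=9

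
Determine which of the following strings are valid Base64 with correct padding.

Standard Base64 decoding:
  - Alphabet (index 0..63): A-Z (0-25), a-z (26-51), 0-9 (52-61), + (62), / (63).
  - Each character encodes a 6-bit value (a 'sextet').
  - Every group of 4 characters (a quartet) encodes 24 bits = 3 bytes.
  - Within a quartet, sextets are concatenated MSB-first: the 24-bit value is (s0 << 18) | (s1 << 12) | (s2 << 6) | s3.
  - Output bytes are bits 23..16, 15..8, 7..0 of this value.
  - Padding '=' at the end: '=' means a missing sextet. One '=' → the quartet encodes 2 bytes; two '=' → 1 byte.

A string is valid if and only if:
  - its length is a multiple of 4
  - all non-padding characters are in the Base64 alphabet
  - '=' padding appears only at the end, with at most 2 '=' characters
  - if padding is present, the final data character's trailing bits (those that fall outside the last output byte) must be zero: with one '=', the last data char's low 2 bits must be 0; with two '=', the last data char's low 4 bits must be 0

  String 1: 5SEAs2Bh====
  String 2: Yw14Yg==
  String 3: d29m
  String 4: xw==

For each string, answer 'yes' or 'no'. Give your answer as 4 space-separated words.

String 1: '5SEAs2Bh====' → invalid (4 pad chars (max 2))
String 2: 'Yw14Yg==' → valid
String 3: 'd29m' → valid
String 4: 'xw==' → valid

Answer: no yes yes yes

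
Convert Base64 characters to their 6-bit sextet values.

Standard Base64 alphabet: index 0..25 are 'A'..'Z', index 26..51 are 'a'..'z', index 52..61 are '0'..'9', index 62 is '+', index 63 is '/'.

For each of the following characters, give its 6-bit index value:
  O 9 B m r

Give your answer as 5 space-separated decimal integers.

Answer: 14 61 1 38 43

Derivation:
'O': A..Z range, ord('O') − ord('A') = 14
'9': 0..9 range, 52 + ord('9') − ord('0') = 61
'B': A..Z range, ord('B') − ord('A') = 1
'm': a..z range, 26 + ord('m') − ord('a') = 38
'r': a..z range, 26 + ord('r') − ord('a') = 43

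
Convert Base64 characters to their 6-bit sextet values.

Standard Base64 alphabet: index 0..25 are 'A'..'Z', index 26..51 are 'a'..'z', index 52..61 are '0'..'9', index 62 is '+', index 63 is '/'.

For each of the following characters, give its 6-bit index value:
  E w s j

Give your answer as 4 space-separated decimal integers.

Answer: 4 48 44 35

Derivation:
'E': A..Z range, ord('E') − ord('A') = 4
'w': a..z range, 26 + ord('w') − ord('a') = 48
's': a..z range, 26 + ord('s') − ord('a') = 44
'j': a..z range, 26 + ord('j') − ord('a') = 35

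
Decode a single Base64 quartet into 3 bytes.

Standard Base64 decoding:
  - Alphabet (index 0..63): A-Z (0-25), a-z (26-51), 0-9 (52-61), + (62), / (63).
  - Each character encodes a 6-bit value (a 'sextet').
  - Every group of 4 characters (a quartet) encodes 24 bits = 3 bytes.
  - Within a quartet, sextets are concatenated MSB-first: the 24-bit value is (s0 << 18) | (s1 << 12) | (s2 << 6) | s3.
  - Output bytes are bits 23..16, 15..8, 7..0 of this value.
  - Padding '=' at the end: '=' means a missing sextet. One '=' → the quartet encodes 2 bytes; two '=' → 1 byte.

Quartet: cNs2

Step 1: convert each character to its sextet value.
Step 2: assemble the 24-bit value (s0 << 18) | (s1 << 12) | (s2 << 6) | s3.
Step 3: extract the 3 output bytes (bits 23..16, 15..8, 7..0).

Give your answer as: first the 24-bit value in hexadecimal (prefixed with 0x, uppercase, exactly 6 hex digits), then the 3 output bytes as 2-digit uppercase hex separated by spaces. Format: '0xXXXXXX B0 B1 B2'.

Answer: 0x70DB36 70 DB 36

Derivation:
Sextets: c=28, N=13, s=44, 2=54
24-bit: (28<<18) | (13<<12) | (44<<6) | 54
      = 0x700000 | 0x00D000 | 0x000B00 | 0x000036
      = 0x70DB36
Bytes: (v>>16)&0xFF=70, (v>>8)&0xFF=DB, v&0xFF=36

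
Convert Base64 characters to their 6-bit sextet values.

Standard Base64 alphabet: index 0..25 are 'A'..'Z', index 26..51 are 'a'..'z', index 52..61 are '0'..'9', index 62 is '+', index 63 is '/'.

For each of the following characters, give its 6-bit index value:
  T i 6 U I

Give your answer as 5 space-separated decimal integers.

Answer: 19 34 58 20 8

Derivation:
'T': A..Z range, ord('T') − ord('A') = 19
'i': a..z range, 26 + ord('i') − ord('a') = 34
'6': 0..9 range, 52 + ord('6') − ord('0') = 58
'U': A..Z range, ord('U') − ord('A') = 20
'I': A..Z range, ord('I') − ord('A') = 8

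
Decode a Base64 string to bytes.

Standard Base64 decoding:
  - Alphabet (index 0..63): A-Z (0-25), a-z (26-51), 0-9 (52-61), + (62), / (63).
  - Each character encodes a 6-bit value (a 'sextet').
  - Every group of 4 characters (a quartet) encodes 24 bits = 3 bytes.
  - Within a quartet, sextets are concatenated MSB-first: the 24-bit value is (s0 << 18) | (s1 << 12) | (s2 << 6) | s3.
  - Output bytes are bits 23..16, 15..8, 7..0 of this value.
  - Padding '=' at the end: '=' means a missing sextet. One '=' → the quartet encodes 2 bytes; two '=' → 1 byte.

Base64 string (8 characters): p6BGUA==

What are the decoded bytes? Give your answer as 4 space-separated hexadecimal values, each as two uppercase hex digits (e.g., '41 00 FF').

After char 0 ('p'=41): chars_in_quartet=1 acc=0x29 bytes_emitted=0
After char 1 ('6'=58): chars_in_quartet=2 acc=0xA7A bytes_emitted=0
After char 2 ('B'=1): chars_in_quartet=3 acc=0x29E81 bytes_emitted=0
After char 3 ('G'=6): chars_in_quartet=4 acc=0xA7A046 -> emit A7 A0 46, reset; bytes_emitted=3
After char 4 ('U'=20): chars_in_quartet=1 acc=0x14 bytes_emitted=3
After char 5 ('A'=0): chars_in_quartet=2 acc=0x500 bytes_emitted=3
Padding '==': partial quartet acc=0x500 -> emit 50; bytes_emitted=4

Answer: A7 A0 46 50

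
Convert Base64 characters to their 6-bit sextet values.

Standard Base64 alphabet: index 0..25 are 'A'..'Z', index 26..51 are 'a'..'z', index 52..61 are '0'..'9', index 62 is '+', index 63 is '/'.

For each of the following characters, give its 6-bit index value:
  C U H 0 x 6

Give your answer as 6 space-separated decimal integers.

Answer: 2 20 7 52 49 58

Derivation:
'C': A..Z range, ord('C') − ord('A') = 2
'U': A..Z range, ord('U') − ord('A') = 20
'H': A..Z range, ord('H') − ord('A') = 7
'0': 0..9 range, 52 + ord('0') − ord('0') = 52
'x': a..z range, 26 + ord('x') − ord('a') = 49
'6': 0..9 range, 52 + ord('6') − ord('0') = 58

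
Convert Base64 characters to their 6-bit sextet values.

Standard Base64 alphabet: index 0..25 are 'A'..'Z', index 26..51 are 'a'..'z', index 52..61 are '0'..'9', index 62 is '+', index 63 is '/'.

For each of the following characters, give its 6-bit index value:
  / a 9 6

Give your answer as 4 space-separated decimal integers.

Answer: 63 26 61 58

Derivation:
'/': index 63
'a': a..z range, 26 + ord('a') − ord('a') = 26
'9': 0..9 range, 52 + ord('9') − ord('0') = 61
'6': 0..9 range, 52 + ord('6') − ord('0') = 58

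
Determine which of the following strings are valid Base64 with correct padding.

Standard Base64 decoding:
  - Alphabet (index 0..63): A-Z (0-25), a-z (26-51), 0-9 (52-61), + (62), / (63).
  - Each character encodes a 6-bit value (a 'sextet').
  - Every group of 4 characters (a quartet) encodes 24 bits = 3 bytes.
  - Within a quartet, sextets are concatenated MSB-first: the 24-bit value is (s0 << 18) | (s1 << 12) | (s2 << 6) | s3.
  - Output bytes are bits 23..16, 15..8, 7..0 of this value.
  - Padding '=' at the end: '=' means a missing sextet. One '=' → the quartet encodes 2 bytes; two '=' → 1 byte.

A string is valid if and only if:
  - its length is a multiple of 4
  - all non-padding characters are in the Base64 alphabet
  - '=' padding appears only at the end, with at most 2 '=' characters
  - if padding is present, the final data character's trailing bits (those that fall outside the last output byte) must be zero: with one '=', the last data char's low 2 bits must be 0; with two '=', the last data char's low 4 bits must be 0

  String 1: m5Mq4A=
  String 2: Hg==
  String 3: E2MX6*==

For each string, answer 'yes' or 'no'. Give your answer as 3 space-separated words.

String 1: 'm5Mq4A=' → invalid (len=7 not mult of 4)
String 2: 'Hg==' → valid
String 3: 'E2MX6*==' → invalid (bad char(s): ['*'])

Answer: no yes no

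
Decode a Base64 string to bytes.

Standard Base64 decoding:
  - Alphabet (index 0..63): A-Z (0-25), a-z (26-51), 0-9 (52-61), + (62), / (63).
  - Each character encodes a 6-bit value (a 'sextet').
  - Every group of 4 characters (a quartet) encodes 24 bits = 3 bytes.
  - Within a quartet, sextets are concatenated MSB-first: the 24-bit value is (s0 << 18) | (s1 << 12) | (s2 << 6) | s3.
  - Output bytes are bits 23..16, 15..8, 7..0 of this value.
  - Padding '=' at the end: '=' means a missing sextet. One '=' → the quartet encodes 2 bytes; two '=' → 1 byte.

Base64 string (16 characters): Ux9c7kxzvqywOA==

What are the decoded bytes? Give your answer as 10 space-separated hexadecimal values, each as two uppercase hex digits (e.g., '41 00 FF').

Answer: 53 1F 5C EE 4C 73 BE AC B0 38

Derivation:
After char 0 ('U'=20): chars_in_quartet=1 acc=0x14 bytes_emitted=0
After char 1 ('x'=49): chars_in_quartet=2 acc=0x531 bytes_emitted=0
After char 2 ('9'=61): chars_in_quartet=3 acc=0x14C7D bytes_emitted=0
After char 3 ('c'=28): chars_in_quartet=4 acc=0x531F5C -> emit 53 1F 5C, reset; bytes_emitted=3
After char 4 ('7'=59): chars_in_quartet=1 acc=0x3B bytes_emitted=3
After char 5 ('k'=36): chars_in_quartet=2 acc=0xEE4 bytes_emitted=3
After char 6 ('x'=49): chars_in_quartet=3 acc=0x3B931 bytes_emitted=3
After char 7 ('z'=51): chars_in_quartet=4 acc=0xEE4C73 -> emit EE 4C 73, reset; bytes_emitted=6
After char 8 ('v'=47): chars_in_quartet=1 acc=0x2F bytes_emitted=6
After char 9 ('q'=42): chars_in_quartet=2 acc=0xBEA bytes_emitted=6
After char 10 ('y'=50): chars_in_quartet=3 acc=0x2FAB2 bytes_emitted=6
After char 11 ('w'=48): chars_in_quartet=4 acc=0xBEACB0 -> emit BE AC B0, reset; bytes_emitted=9
After char 12 ('O'=14): chars_in_quartet=1 acc=0xE bytes_emitted=9
After char 13 ('A'=0): chars_in_quartet=2 acc=0x380 bytes_emitted=9
Padding '==': partial quartet acc=0x380 -> emit 38; bytes_emitted=10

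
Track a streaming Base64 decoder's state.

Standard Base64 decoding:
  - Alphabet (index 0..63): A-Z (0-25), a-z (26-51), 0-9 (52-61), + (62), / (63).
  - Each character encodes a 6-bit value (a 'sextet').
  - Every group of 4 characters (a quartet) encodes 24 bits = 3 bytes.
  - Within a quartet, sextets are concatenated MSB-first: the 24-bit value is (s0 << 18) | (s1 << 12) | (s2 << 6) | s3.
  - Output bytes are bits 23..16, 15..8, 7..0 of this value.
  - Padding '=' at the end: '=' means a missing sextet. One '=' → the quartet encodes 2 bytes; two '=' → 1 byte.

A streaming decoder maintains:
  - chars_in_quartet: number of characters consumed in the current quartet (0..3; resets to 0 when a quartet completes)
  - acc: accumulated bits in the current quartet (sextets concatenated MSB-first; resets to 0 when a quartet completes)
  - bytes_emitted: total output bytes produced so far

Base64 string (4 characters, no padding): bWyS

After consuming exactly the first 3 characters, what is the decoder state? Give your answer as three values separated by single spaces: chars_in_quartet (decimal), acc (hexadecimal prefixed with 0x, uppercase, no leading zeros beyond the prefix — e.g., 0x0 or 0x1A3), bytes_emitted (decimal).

After char 0 ('b'=27): chars_in_quartet=1 acc=0x1B bytes_emitted=0
After char 1 ('W'=22): chars_in_quartet=2 acc=0x6D6 bytes_emitted=0
After char 2 ('y'=50): chars_in_quartet=3 acc=0x1B5B2 bytes_emitted=0

Answer: 3 0x1B5B2 0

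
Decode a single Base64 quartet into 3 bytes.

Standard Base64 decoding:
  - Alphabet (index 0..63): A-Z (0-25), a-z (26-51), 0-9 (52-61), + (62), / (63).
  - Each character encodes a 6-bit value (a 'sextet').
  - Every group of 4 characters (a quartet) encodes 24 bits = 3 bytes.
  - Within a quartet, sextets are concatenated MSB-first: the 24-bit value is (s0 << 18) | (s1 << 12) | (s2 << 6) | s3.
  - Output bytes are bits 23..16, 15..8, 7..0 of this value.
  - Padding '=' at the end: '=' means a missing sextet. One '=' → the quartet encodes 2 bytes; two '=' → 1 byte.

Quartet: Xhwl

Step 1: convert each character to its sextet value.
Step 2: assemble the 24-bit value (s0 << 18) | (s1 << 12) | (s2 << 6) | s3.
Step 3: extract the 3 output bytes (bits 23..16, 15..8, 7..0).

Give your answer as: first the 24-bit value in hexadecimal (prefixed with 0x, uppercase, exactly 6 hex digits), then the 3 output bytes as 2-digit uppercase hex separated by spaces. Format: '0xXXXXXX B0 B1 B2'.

Answer: 0x5E1C25 5E 1C 25

Derivation:
Sextets: X=23, h=33, w=48, l=37
24-bit: (23<<18) | (33<<12) | (48<<6) | 37
      = 0x5C0000 | 0x021000 | 0x000C00 | 0x000025
      = 0x5E1C25
Bytes: (v>>16)&0xFF=5E, (v>>8)&0xFF=1C, v&0xFF=25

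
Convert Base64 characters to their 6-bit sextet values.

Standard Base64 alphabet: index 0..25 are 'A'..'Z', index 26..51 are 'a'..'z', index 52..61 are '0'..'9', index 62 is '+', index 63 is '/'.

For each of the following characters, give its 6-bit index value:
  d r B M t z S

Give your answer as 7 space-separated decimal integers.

Answer: 29 43 1 12 45 51 18

Derivation:
'd': a..z range, 26 + ord('d') − ord('a') = 29
'r': a..z range, 26 + ord('r') − ord('a') = 43
'B': A..Z range, ord('B') − ord('A') = 1
'M': A..Z range, ord('M') − ord('A') = 12
't': a..z range, 26 + ord('t') − ord('a') = 45
'z': a..z range, 26 + ord('z') − ord('a') = 51
'S': A..Z range, ord('S') − ord('A') = 18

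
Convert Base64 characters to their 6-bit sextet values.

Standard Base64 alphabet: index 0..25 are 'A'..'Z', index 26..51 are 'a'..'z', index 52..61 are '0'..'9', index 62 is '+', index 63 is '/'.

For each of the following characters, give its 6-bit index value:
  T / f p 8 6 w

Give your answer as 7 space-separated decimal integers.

'T': A..Z range, ord('T') − ord('A') = 19
'/': index 63
'f': a..z range, 26 + ord('f') − ord('a') = 31
'p': a..z range, 26 + ord('p') − ord('a') = 41
'8': 0..9 range, 52 + ord('8') − ord('0') = 60
'6': 0..9 range, 52 + ord('6') − ord('0') = 58
'w': a..z range, 26 + ord('w') − ord('a') = 48

Answer: 19 63 31 41 60 58 48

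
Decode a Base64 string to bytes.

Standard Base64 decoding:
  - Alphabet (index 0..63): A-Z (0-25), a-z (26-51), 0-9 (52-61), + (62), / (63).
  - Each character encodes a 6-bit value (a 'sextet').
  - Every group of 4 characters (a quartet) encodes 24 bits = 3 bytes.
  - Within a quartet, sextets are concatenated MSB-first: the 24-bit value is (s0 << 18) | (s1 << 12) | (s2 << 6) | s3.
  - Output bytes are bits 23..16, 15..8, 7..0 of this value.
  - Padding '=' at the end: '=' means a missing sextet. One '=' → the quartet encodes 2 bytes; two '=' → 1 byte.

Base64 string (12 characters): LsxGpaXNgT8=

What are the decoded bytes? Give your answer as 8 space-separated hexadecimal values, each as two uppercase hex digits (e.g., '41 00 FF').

Answer: 2E CC 46 A5 A5 CD 81 3F

Derivation:
After char 0 ('L'=11): chars_in_quartet=1 acc=0xB bytes_emitted=0
After char 1 ('s'=44): chars_in_quartet=2 acc=0x2EC bytes_emitted=0
After char 2 ('x'=49): chars_in_quartet=3 acc=0xBB31 bytes_emitted=0
After char 3 ('G'=6): chars_in_quartet=4 acc=0x2ECC46 -> emit 2E CC 46, reset; bytes_emitted=3
After char 4 ('p'=41): chars_in_quartet=1 acc=0x29 bytes_emitted=3
After char 5 ('a'=26): chars_in_quartet=2 acc=0xA5A bytes_emitted=3
After char 6 ('X'=23): chars_in_quartet=3 acc=0x29697 bytes_emitted=3
After char 7 ('N'=13): chars_in_quartet=4 acc=0xA5A5CD -> emit A5 A5 CD, reset; bytes_emitted=6
After char 8 ('g'=32): chars_in_quartet=1 acc=0x20 bytes_emitted=6
After char 9 ('T'=19): chars_in_quartet=2 acc=0x813 bytes_emitted=6
After char 10 ('8'=60): chars_in_quartet=3 acc=0x204FC bytes_emitted=6
Padding '=': partial quartet acc=0x204FC -> emit 81 3F; bytes_emitted=8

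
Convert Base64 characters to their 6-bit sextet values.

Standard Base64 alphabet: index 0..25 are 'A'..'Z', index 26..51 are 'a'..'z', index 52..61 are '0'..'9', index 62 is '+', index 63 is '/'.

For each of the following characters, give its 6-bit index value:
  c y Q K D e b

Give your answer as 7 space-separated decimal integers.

Answer: 28 50 16 10 3 30 27

Derivation:
'c': a..z range, 26 + ord('c') − ord('a') = 28
'y': a..z range, 26 + ord('y') − ord('a') = 50
'Q': A..Z range, ord('Q') − ord('A') = 16
'K': A..Z range, ord('K') − ord('A') = 10
'D': A..Z range, ord('D') − ord('A') = 3
'e': a..z range, 26 + ord('e') − ord('a') = 30
'b': a..z range, 26 + ord('b') − ord('a') = 27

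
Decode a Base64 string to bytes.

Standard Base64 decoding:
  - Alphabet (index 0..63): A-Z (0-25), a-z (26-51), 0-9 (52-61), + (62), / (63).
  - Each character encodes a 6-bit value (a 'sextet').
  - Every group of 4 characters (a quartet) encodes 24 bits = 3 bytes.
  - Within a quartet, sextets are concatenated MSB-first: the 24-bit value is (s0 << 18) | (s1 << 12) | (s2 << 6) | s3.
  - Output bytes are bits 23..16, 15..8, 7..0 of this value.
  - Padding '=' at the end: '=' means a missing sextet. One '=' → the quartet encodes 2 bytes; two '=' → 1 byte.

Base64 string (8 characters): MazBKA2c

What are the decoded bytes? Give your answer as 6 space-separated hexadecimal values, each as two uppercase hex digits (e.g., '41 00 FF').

After char 0 ('M'=12): chars_in_quartet=1 acc=0xC bytes_emitted=0
After char 1 ('a'=26): chars_in_quartet=2 acc=0x31A bytes_emitted=0
After char 2 ('z'=51): chars_in_quartet=3 acc=0xC6B3 bytes_emitted=0
After char 3 ('B'=1): chars_in_quartet=4 acc=0x31ACC1 -> emit 31 AC C1, reset; bytes_emitted=3
After char 4 ('K'=10): chars_in_quartet=1 acc=0xA bytes_emitted=3
After char 5 ('A'=0): chars_in_quartet=2 acc=0x280 bytes_emitted=3
After char 6 ('2'=54): chars_in_quartet=3 acc=0xA036 bytes_emitted=3
After char 7 ('c'=28): chars_in_quartet=4 acc=0x280D9C -> emit 28 0D 9C, reset; bytes_emitted=6

Answer: 31 AC C1 28 0D 9C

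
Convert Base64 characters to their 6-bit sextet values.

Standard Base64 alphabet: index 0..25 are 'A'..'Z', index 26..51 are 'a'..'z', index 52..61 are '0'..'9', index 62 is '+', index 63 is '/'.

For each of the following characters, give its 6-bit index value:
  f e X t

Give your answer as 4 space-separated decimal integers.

Answer: 31 30 23 45

Derivation:
'f': a..z range, 26 + ord('f') − ord('a') = 31
'e': a..z range, 26 + ord('e') − ord('a') = 30
'X': A..Z range, ord('X') − ord('A') = 23
't': a..z range, 26 + ord('t') − ord('a') = 45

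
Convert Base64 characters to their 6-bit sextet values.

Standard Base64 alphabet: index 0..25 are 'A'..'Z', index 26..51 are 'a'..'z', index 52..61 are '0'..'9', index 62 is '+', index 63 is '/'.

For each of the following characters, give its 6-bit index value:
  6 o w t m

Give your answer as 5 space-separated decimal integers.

'6': 0..9 range, 52 + ord('6') − ord('0') = 58
'o': a..z range, 26 + ord('o') − ord('a') = 40
'w': a..z range, 26 + ord('w') − ord('a') = 48
't': a..z range, 26 + ord('t') − ord('a') = 45
'm': a..z range, 26 + ord('m') − ord('a') = 38

Answer: 58 40 48 45 38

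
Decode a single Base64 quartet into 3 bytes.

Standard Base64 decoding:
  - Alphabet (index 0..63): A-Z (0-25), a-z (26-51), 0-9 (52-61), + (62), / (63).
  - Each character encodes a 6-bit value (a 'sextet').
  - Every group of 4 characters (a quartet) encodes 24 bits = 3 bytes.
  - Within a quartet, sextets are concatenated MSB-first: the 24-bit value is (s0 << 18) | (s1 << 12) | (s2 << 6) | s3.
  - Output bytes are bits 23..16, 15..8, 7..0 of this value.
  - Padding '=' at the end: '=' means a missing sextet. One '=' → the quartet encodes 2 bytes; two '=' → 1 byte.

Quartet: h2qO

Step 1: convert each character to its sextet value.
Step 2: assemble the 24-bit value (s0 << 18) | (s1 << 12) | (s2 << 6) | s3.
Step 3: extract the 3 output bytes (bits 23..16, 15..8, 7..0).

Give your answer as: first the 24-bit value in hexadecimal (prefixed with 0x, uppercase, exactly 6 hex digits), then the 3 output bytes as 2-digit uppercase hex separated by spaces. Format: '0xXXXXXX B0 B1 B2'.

Answer: 0x876A8E 87 6A 8E

Derivation:
Sextets: h=33, 2=54, q=42, O=14
24-bit: (33<<18) | (54<<12) | (42<<6) | 14
      = 0x840000 | 0x036000 | 0x000A80 | 0x00000E
      = 0x876A8E
Bytes: (v>>16)&0xFF=87, (v>>8)&0xFF=6A, v&0xFF=8E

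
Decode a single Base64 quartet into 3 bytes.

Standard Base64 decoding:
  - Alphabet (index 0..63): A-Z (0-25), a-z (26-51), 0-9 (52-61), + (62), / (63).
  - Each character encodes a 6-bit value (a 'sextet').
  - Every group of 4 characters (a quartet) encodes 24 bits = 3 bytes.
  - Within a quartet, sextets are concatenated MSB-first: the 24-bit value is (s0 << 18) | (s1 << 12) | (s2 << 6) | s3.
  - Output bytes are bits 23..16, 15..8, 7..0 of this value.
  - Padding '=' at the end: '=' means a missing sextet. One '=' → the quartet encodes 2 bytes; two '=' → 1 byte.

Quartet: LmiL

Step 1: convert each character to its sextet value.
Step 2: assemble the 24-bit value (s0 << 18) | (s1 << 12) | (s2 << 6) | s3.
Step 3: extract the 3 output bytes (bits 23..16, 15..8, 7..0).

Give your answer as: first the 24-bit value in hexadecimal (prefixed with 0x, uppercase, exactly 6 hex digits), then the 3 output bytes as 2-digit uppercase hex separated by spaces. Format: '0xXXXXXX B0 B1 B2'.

Answer: 0x2E688B 2E 68 8B

Derivation:
Sextets: L=11, m=38, i=34, L=11
24-bit: (11<<18) | (38<<12) | (34<<6) | 11
      = 0x2C0000 | 0x026000 | 0x000880 | 0x00000B
      = 0x2E688B
Bytes: (v>>16)&0xFF=2E, (v>>8)&0xFF=68, v&0xFF=8B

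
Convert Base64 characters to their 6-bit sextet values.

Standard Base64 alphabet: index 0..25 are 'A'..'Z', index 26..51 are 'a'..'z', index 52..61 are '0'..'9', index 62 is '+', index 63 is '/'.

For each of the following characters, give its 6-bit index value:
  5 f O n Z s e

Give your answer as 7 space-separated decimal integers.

'5': 0..9 range, 52 + ord('5') − ord('0') = 57
'f': a..z range, 26 + ord('f') − ord('a') = 31
'O': A..Z range, ord('O') − ord('A') = 14
'n': a..z range, 26 + ord('n') − ord('a') = 39
'Z': A..Z range, ord('Z') − ord('A') = 25
's': a..z range, 26 + ord('s') − ord('a') = 44
'e': a..z range, 26 + ord('e') − ord('a') = 30

Answer: 57 31 14 39 25 44 30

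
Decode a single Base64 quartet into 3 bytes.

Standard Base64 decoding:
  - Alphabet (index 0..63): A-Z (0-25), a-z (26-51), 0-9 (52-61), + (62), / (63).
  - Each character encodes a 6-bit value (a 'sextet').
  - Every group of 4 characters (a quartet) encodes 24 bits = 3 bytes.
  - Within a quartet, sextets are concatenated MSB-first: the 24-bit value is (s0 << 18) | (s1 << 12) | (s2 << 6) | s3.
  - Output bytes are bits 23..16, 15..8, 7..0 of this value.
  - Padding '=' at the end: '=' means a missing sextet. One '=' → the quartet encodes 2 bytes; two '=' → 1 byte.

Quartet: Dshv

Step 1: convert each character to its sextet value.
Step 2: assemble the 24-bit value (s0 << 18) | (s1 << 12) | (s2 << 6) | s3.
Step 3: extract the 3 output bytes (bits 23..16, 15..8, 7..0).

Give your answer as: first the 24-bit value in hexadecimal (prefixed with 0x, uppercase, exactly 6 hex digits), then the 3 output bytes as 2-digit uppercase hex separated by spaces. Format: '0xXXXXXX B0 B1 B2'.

Answer: 0x0EC86F 0E C8 6F

Derivation:
Sextets: D=3, s=44, h=33, v=47
24-bit: (3<<18) | (44<<12) | (33<<6) | 47
      = 0x0C0000 | 0x02C000 | 0x000840 | 0x00002F
      = 0x0EC86F
Bytes: (v>>16)&0xFF=0E, (v>>8)&0xFF=C8, v&0xFF=6F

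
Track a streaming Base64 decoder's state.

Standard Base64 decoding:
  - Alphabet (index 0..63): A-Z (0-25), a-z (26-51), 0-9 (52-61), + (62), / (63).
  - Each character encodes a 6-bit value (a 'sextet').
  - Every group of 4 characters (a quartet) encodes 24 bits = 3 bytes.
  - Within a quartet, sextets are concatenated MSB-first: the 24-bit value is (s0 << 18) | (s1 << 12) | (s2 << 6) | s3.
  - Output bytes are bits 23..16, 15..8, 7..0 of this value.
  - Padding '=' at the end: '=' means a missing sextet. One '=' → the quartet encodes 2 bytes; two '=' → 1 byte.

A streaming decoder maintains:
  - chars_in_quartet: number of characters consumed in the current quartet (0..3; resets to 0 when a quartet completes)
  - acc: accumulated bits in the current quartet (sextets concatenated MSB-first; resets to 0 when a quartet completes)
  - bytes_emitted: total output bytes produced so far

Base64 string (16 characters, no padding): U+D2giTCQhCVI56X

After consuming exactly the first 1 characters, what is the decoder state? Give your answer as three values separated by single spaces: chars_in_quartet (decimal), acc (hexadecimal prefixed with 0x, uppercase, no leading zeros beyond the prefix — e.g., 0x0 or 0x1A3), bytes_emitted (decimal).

After char 0 ('U'=20): chars_in_quartet=1 acc=0x14 bytes_emitted=0

Answer: 1 0x14 0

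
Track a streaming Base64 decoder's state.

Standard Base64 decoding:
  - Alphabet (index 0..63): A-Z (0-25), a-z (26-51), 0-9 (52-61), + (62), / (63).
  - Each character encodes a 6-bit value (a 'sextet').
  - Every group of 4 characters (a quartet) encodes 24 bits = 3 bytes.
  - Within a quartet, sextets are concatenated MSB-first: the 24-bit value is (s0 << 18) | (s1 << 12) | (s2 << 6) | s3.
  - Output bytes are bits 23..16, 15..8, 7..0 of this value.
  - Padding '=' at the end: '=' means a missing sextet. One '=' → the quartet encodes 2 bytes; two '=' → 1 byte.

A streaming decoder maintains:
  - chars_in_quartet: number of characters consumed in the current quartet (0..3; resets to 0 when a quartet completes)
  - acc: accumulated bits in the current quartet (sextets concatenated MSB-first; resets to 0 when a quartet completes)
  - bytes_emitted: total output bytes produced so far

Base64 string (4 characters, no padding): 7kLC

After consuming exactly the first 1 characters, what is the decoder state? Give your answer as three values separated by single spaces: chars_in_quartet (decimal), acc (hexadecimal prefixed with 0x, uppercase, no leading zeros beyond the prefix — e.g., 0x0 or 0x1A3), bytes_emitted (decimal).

After char 0 ('7'=59): chars_in_quartet=1 acc=0x3B bytes_emitted=0

Answer: 1 0x3B 0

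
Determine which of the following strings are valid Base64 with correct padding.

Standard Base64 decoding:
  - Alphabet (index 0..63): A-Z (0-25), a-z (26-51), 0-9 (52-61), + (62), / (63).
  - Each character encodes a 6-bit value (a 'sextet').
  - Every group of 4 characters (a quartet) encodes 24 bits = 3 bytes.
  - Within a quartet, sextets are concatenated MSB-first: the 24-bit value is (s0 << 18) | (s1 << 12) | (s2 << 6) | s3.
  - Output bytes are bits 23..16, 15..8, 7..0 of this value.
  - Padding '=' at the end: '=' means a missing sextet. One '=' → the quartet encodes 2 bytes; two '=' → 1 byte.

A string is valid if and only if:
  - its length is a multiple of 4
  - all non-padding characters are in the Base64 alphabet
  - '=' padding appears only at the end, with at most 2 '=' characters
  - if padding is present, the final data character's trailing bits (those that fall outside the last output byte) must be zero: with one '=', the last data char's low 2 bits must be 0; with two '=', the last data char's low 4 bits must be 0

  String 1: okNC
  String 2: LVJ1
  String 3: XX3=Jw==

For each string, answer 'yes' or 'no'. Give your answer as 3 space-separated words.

String 1: 'okNC' → valid
String 2: 'LVJ1' → valid
String 3: 'XX3=Jw==' → invalid (bad char(s): ['=']; '=' in middle)

Answer: yes yes no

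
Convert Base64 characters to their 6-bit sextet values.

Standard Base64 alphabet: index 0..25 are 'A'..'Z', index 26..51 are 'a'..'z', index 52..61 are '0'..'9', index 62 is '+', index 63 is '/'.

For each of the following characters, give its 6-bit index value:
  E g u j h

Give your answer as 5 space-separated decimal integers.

Answer: 4 32 46 35 33

Derivation:
'E': A..Z range, ord('E') − ord('A') = 4
'g': a..z range, 26 + ord('g') − ord('a') = 32
'u': a..z range, 26 + ord('u') − ord('a') = 46
'j': a..z range, 26 + ord('j') − ord('a') = 35
'h': a..z range, 26 + ord('h') − ord('a') = 33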